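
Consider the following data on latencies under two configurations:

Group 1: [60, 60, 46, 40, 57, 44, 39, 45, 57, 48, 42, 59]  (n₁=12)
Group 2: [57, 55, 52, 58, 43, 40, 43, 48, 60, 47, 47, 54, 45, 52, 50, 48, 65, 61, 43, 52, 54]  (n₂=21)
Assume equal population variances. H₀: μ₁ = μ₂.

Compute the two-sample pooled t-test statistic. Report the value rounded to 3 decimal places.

test statistic = -0.529

x̄₁=49.750, s₁=8.226, n₁=12
x̄₂=51.143, s₂=6.703, n₂=21
s_p² = [11·8.226² + 20·6.703²]/31 = 52.9942
SE = √(s_p²·(1/12+1/21)) = 2.6343
t = (49.750−51.143)/2.6343 = -0.5287
df = 31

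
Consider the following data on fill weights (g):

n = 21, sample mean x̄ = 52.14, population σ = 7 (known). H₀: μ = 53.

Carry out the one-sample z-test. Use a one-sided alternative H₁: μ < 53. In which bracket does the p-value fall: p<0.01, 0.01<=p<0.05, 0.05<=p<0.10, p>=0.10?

SE = σ/√n = 7/√21 = 1.5275
z = (x̄−μ₀)/SE = (52.14−53)/1.5275 = -0.5630
p-value (one-sided, H₁ less) = 0.28672
→ bracket: p>=0.10

p-value bracket: p>=0.10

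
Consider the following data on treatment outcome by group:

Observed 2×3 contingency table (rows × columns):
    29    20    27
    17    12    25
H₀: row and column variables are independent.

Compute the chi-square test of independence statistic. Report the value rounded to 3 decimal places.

Row totals [76, 54], col totals [46, 32, 52], n=130
χ² = (29−26.89)²/26.89 + (20−18.71)²/18.71 + (27−30.40)²/30.40 + (17−19.11)²/19.11 + (12−13.29)²/13.29 + (25−21.60)²/21.60 = 1.5280
df = 2

test statistic = 1.528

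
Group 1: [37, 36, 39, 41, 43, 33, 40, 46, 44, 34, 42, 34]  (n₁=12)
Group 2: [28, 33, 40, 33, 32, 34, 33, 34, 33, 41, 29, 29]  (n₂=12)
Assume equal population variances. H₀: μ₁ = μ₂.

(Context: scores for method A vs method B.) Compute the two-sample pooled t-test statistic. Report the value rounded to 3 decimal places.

test statistic = 3.460

x̄₁=39.083, s₁=4.295, n₁=12
x̄₂=33.250, s₂=3.957, n₂=12
s_p² = [11·4.295² + 11·3.957²]/22 = 17.0530
SE = √(s_p²·(1/12+1/12)) = 1.6859
t = (39.083−33.250)/1.6859 = 3.4601
df = 22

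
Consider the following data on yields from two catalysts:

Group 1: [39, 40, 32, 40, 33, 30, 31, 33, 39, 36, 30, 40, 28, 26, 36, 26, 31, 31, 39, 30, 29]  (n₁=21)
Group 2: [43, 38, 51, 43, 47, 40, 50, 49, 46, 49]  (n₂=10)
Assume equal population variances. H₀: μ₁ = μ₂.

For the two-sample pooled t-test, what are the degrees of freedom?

df = n₁ + n₂ − 2 = 21 + 10 − 2 = 29

degrees of freedom = 29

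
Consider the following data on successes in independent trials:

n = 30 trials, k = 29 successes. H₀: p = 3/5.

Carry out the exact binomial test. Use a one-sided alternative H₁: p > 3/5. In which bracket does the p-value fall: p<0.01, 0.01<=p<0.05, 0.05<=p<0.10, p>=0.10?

Exact binomial: n=30, k=29, p₀=3/5=0.6000
P(X≥29) from Σ C(n,i)·p₀^i·(1−p₀)^(n−i)
p-value (one-sided, H₁ greater) = 0.00000
→ bracket: p<0.01

p-value bracket: p<0.01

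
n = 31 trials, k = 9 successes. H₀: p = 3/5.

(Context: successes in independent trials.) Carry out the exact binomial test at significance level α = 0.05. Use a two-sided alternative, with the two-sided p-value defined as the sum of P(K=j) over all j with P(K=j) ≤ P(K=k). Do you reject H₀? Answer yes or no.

Exact binomial: n=31, k=9, p₀=3/5=0.6000
P(X=j) = C(n,j)·p₀^j·(1−p₀)^(n−j); p = Σ P(X=j) over j with P(X=j) ≤ P(X=9)
p-value (two-sided) = 0.00068
At α=0.05: p < α → reject H₀

reject H₀: yes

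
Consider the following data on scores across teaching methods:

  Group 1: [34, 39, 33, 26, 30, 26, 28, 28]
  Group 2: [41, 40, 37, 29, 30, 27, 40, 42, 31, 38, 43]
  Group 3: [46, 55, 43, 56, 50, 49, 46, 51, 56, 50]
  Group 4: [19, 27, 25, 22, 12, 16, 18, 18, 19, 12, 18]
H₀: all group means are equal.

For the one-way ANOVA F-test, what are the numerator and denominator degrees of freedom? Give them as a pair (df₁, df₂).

degrees of freedom = [3, 36]

k = 4 groups, N = 40 total
df = (k−1, N−k) = (4−1, 40−4) = (3, 36)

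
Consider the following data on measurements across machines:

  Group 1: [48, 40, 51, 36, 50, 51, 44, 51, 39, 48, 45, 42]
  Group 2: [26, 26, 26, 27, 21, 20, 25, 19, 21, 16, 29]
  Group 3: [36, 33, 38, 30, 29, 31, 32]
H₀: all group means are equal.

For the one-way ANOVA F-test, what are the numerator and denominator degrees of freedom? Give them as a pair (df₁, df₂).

degrees of freedom = [2, 27]

k = 3 groups, N = 30 total
df = (k−1, N−k) = (3−1, 30−3) = (2, 27)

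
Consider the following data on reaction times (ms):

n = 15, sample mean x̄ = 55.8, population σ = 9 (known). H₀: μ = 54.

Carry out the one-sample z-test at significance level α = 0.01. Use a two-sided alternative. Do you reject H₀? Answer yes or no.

reject H₀: no

SE = σ/√n = 9/√15 = 2.3238
z = (x̄−μ₀)/SE = (55.8−54)/2.3238 = 0.7746
p-value (two-sided) = 0.43858
At α=0.01: p ≥ α → fail to reject H₀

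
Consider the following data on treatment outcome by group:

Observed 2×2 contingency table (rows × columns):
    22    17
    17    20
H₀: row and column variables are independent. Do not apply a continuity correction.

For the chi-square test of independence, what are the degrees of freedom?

df = (r−1)(c−1) = (2−1)·(2−1) = 1

degrees of freedom = 1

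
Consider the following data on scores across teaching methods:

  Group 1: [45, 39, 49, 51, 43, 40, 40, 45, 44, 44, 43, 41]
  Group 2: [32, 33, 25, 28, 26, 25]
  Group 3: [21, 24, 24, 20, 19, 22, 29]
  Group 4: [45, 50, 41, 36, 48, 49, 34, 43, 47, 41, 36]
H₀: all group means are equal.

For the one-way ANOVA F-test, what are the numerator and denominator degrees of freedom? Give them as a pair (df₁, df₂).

k = 4 groups, N = 36 total
df = (k−1, N−k) = (4−1, 36−4) = (3, 32)

degrees of freedom = [3, 32]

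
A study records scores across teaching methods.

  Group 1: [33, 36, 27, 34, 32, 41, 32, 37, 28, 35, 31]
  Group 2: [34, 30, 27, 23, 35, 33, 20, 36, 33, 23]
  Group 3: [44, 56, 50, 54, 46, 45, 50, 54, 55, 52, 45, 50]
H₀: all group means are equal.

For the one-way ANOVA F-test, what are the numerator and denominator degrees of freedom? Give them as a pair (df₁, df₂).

k = 3 groups, N = 33 total
df = (k−1, N−k) = (3−1, 33−3) = (2, 30)

degrees of freedom = [2, 30]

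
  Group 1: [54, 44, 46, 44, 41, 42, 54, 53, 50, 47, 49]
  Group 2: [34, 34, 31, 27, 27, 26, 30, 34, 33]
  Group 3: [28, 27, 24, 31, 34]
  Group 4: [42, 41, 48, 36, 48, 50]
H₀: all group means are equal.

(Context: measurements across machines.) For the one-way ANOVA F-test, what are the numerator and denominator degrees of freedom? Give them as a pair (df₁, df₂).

k = 4 groups, N = 31 total
df = (k−1, N−k) = (4−1, 31−4) = (3, 27)

degrees of freedom = [3, 27]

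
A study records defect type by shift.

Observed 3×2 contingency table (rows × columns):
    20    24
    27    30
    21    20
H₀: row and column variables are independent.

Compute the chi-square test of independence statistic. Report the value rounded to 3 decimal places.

test statistic = 0.293

Row totals [44, 57, 41], col totals [68, 74], n=142
χ² = (20−21.07)²/21.07 + (24−22.93)²/22.93 + (27−27.30)²/27.30 + (30−29.70)²/29.70 + (21−19.63)²/19.63 + (20−21.37)²/21.37 = 0.2929
df = 2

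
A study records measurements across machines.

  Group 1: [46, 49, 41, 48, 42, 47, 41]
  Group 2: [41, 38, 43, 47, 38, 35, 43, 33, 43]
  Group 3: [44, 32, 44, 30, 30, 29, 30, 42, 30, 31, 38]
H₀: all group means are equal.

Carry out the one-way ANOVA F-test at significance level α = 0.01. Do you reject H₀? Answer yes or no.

Group means [44.86, 40.11, 34.55], grand mean 39.074
SSB = Σnᵢ(x̄ᵢ−x̄)² = 469.379; SSW = ΣΣ(x−x̄ᵢ)² = 608.473
MSB = 469.379/2 = 234.6893; MSW = 608.473/24 = 25.3531
F = MSB/MSW = 9.2568
df = (2, 24)
p-value (upper-tail) = 0.00105
At α=0.01: p < α → reject H₀

reject H₀: yes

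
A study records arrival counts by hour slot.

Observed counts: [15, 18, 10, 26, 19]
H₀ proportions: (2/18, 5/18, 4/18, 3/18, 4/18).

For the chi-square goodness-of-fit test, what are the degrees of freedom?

degrees of freedom = 4

df = k − 1 = 5 − 1 = 4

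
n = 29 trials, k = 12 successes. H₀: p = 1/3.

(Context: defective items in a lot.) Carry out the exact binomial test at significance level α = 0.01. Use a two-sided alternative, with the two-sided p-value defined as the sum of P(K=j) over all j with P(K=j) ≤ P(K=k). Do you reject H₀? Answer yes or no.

Exact binomial: n=29, k=12, p₀=1/3=0.3333
P(X=j) = C(n,j)·p₀^j·(1−p₀)^(n−j); p = Σ P(X=j) over j with P(X=j) ≤ P(X=12)
p-value (two-sided) = 0.43066
At α=0.01: p ≥ α → fail to reject H₀

reject H₀: no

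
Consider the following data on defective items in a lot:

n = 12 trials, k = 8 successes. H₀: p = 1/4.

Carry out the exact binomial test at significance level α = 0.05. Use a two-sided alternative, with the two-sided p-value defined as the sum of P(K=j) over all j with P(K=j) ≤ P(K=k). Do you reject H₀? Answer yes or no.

reject H₀: yes

Exact binomial: n=12, k=8, p₀=1/4=0.2500
P(X=j) = C(n,j)·p₀^j·(1−p₀)^(n−j); p = Σ P(X=j) over j with P(X=j) ≤ P(X=8)
p-value (two-sided) = 0.00278
At α=0.05: p < α → reject H₀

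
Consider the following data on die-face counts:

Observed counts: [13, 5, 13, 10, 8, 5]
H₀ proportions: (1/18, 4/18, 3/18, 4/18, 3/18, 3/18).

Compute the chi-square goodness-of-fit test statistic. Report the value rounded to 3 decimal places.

n = 54; E_i = n·p_i = [3.00, 12.00, 9.00, 12.00, 9.00, 9.00]
χ² = (13−3.00)²/3.00 + (5−12.00)²/12.00 + (13−9.00)²/9.00 + (10−12.00)²/12.00 + (8−9.00)²/9.00 + (5−9.00)²/9.00 = 41.4167
df = 5

test statistic = 41.417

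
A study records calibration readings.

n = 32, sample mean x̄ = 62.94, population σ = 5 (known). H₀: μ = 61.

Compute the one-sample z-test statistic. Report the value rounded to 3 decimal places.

SE = σ/√n = 5/√32 = 0.8839
z = (x̄−μ₀)/SE = (62.94−61)/0.8839 = 2.1949

test statistic = 2.195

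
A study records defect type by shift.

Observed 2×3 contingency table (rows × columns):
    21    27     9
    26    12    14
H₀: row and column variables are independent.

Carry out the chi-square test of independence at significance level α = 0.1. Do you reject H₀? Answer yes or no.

reject H₀: yes

Row totals [57, 52], col totals [47, 39, 23], n=109
χ² = (21−24.58)²/24.58 + (27−20.39)²/20.39 + (9−12.03)²/12.03 + (26−22.42)²/22.42 + (12−18.61)²/18.61 + (14−10.97)²/10.97 = 7.1738
df = 2
p-value (upper-tail) = 0.02768
At α=0.1: p < α → reject H₀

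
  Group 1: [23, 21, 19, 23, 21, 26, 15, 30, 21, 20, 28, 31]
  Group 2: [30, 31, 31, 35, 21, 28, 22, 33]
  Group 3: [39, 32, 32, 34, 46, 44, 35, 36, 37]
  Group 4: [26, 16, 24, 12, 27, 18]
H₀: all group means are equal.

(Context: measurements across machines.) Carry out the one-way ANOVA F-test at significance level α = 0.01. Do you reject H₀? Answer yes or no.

Group means [23.17, 28.88, 37.22, 20.50], grand mean 27.629
SSB = Σnᵢ(x̄ᵢ−x̄)² = 1384.574; SSW = ΣΣ(x−x̄ᵢ)² = 803.597
MSB = 1384.574/3 = 461.5247; MSW = 803.597/31 = 25.9225
F = MSB/MSW = 17.8040
df = (3, 31)
p-value (upper-tail) = 0.00000
At α=0.01: p < α → reject H₀

reject H₀: yes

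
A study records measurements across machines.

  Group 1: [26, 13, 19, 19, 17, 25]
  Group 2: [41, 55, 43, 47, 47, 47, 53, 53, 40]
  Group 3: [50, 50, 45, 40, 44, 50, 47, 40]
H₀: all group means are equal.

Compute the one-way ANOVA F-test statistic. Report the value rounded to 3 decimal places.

test statistic = 66.036

Group means [19.83, 47.33, 45.75], grand mean 39.609
SSB = Σnᵢ(x̄ᵢ−x̄)² = 3185.145; SSW = ΣΣ(x−x̄ᵢ)² = 482.333
MSB = 3185.145/2 = 1592.5725; MSW = 482.333/20 = 24.1167
F = MSB/MSW = 66.0362
df = (2, 20)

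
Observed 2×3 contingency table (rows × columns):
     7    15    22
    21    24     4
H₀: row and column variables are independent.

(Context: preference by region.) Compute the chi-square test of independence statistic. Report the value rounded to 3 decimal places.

Row totals [44, 49], col totals [28, 39, 26], n=93
χ² = (7−13.25)²/13.25 + (15−18.45)²/18.45 + (22−12.30)²/12.30 + (21−14.75)²/14.75 + (24−20.55)²/20.55 + (4−13.70)²/13.70 = 21.3313
df = 2

test statistic = 21.331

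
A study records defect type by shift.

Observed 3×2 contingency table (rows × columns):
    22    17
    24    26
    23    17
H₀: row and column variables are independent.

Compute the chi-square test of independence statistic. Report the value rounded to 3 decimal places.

Row totals [39, 50, 40], col totals [69, 60], n=129
χ² = (22−20.86)²/20.86 + (17−18.14)²/18.14 + (24−26.74)²/26.74 + (26−23.26)²/23.26 + (23−21.40)²/21.40 + (17−18.60)²/18.60 = 0.9980
df = 2

test statistic = 0.998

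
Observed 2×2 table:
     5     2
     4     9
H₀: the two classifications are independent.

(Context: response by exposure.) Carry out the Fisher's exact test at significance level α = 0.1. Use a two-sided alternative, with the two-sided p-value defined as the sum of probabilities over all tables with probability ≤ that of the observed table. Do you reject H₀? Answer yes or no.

reject H₀: no

Margins: r₁=7, r₂=13, c₁=9, c₂=11, n=20
p_obs = C(7,5)·C(13,4)/C(20,9); sum pmf over tables with pmf ≤ p_obs
p-value (two-sided) = 0.15967
At α=0.1: p ≥ α → fail to reject H₀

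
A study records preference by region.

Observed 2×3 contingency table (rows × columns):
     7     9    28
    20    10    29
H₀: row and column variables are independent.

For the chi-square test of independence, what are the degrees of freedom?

degrees of freedom = 2

df = (r−1)(c−1) = (2−1)·(3−1) = 2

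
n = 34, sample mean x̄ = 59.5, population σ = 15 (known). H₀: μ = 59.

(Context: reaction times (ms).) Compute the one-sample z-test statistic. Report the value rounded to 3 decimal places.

test statistic = 0.194

SE = σ/√n = 15/√34 = 2.5725
z = (x̄−μ₀)/SE = (59.5−59)/2.5725 = 0.1944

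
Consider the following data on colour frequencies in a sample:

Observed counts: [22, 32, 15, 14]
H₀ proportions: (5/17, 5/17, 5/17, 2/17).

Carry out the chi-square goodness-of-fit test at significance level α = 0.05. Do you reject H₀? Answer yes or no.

reject H₀: yes

n = 83; E_i = n·p_i = [24.41, 24.41, 24.41, 9.76]
χ² = (22−24.41)²/24.41 + (32−24.41)²/24.41 + (15−24.41)²/24.41 + (14−9.76)²/9.76 = 8.0627
df = 3
p-value (upper-tail) = 0.04473
At α=0.05: p < α → reject H₀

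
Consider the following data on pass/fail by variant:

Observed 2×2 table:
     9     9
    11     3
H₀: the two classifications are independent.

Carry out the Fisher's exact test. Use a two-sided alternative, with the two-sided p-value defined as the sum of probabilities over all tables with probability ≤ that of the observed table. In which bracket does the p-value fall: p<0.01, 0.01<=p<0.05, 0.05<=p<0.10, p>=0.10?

p-value bracket: p>=0.10

Margins: r₁=18, r₂=14, c₁=20, c₂=12, n=32
p_obs = C(18,9)·C(14,11)/C(32,20); sum pmf over tables with pmf ≤ p_obs
p-value (two-sided) = 0.14671
→ bracket: p>=0.10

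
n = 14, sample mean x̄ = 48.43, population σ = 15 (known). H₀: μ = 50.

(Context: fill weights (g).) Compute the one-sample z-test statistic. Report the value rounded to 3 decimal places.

test statistic = -0.392

SE = σ/√n = 15/√14 = 4.0089
z = (x̄−μ₀)/SE = (48.43−50)/4.0089 = -0.3916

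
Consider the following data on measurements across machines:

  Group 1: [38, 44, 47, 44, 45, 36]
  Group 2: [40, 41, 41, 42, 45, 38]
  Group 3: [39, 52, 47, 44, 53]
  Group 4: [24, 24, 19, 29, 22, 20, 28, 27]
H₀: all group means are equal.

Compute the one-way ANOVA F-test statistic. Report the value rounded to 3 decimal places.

Group means [42.33, 41.17, 47.00, 24.12], grand mean 37.160
SSB = Σnᵢ(x̄ᵢ−x̄)² = 2100.318; SSW = ΣΣ(x−x̄ᵢ)² = 349.042
MSB = 2100.318/3 = 700.1061; MSW = 349.042/21 = 16.6210
F = MSB/MSW = 42.1217
df = (3, 21)

test statistic = 42.122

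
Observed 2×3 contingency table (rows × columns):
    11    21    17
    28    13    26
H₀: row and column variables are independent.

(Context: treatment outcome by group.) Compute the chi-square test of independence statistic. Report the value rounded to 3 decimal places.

test statistic = 8.590

Row totals [49, 67], col totals [39, 34, 43], n=116
χ² = (11−16.47)²/16.47 + (21−14.36)²/14.36 + (17−18.16)²/18.16 + (28−22.53)²/22.53 + (13−19.64)²/19.64 + (26−24.84)²/24.84 = 8.5901
df = 2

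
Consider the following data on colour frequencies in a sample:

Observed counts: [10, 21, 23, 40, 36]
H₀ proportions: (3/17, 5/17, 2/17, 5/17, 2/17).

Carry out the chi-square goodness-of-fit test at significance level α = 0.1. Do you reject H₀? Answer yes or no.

reject H₀: yes

n = 130; E_i = n·p_i = [22.94, 38.24, 15.29, 38.24, 15.29]
χ² = (10−22.94)²/22.94 + (21−38.24)²/38.24 + (23−15.29)²/15.29 + (40−38.24)²/38.24 + (36−15.29)²/15.29 = 47.0659
df = 4
p-value (upper-tail) = 0.00000
At α=0.1: p < α → reject H₀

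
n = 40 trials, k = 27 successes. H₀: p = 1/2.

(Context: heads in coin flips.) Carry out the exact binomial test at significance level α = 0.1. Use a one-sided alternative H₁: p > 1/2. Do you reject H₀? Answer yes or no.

Exact binomial: n=40, k=27, p₀=1/2=0.5000
P(X≥27) from Σ C(n,i)·p₀^i·(1−p₀)^(n−i)
p-value (one-sided, H₁ greater) = 0.01924
At α=0.1: p < α → reject H₀

reject H₀: yes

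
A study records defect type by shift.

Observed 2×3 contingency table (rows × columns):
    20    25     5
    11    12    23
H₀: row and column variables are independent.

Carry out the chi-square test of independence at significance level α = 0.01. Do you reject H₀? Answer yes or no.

Row totals [50, 46], col totals [31, 37, 28], n=96
χ² = (20−16.15)²/16.15 + (25−19.27)²/19.27 + (5−14.58)²/14.58 + (11−14.85)²/14.85 + (12−17.73)²/17.73 + (23−13.42)²/13.42 = 18.6176
df = 2
p-value (upper-tail) = 0.00009
At α=0.01: p < α → reject H₀

reject H₀: yes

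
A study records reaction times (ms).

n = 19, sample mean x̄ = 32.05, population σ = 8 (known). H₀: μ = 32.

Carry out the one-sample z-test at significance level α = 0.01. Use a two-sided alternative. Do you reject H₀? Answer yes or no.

reject H₀: no

SE = σ/√n = 8/√19 = 1.8353
z = (x̄−μ₀)/SE = (32.05−32)/1.8353 = 0.0272
p-value (two-sided) = 0.97827
At α=0.01: p ≥ α → fail to reject H₀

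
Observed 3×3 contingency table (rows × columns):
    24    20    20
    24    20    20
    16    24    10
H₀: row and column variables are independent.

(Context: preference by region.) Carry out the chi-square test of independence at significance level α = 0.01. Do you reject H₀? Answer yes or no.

Row totals [64, 64, 50], col totals [64, 64, 50], n=178
χ² = (24−23.01)²/23.01 + (20−23.01)²/23.01 + (20−17.98)²/17.98 + (24−23.01)²/23.01 + (20−23.01)²/23.01 + (20−17.98)²/17.98 + (16−17.98)²/17.98 + (24−17.98)²/17.98 + (10−14.04)²/14.04 = 4.7281
df = 4
p-value (upper-tail) = 0.31635
At α=0.01: p ≥ α → fail to reject H₀

reject H₀: no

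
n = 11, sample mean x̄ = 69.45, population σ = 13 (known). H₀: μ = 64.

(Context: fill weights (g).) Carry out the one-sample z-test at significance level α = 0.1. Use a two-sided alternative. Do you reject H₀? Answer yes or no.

SE = σ/√n = 13/√11 = 3.9196
z = (x̄−μ₀)/SE = (69.45−64)/3.9196 = 1.3904
p-value (two-sided) = 0.16440
At α=0.1: p ≥ α → fail to reject H₀

reject H₀: no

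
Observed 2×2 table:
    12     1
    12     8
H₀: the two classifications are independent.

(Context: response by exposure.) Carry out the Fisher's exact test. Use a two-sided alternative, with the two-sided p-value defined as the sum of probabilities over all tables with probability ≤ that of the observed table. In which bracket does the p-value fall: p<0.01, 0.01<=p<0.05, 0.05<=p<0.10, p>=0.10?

p-value bracket: 0.05<=p<0.10

Margins: r₁=13, r₂=20, c₁=24, c₂=9, n=33
p_obs = C(13,12)·C(20,12)/C(33,24); sum pmf over tables with pmf ≤ p_obs
p-value (two-sided) = 0.05596
→ bracket: 0.05<=p<0.10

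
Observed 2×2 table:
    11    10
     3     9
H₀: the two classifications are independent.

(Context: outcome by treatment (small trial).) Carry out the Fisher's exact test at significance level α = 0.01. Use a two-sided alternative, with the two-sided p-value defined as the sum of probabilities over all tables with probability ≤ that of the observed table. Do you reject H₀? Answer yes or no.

Margins: r₁=21, r₂=12, c₁=14, c₂=19, n=33
p_obs = C(21,11)·C(12,3)/C(33,14); sum pmf over tables with pmf ≤ p_obs
p-value (two-sided) = 0.16036
At α=0.01: p ≥ α → fail to reject H₀

reject H₀: no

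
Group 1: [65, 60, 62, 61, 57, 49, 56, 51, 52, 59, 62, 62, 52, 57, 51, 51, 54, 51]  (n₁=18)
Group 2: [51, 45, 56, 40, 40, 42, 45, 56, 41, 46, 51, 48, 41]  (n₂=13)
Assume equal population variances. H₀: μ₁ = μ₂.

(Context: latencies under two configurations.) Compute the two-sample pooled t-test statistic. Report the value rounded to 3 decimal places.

test statistic = 5.129

x̄₁=56.222, s₁=5.001, n₁=18
x̄₂=46.308, s₂=5.721, n₂=13
s_p² = [17·5.001² + 12·5.721²]/29 = 28.2028
SE = √(s_p²·(1/18+1/13)) = 1.9329
t = (56.222−46.308)/1.9329 = 5.1292
df = 29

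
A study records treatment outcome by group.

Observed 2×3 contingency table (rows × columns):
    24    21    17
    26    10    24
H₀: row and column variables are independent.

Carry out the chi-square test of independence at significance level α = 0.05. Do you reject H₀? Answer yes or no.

reject H₀: no

Row totals [62, 60], col totals [50, 31, 41], n=122
χ² = (24−25.41)²/25.41 + (21−15.75)²/15.75 + (17−20.84)²/20.84 + (26−24.59)²/24.59 + (10−15.25)²/15.25 + (24−20.16)²/20.16 = 5.1469
df = 2
p-value (upper-tail) = 0.07627
At α=0.05: p ≥ α → fail to reject H₀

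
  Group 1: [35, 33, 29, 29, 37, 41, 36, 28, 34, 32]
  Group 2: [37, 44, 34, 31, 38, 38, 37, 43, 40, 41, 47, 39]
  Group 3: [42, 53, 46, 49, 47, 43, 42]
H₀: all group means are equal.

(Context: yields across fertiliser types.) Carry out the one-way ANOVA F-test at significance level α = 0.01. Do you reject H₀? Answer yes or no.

Group means [33.40, 39.08, 46.00], grand mean 38.793
SSB = Σnᵢ(x̄ᵢ−x̄)² = 655.442; SSW = ΣΣ(x−x̄ᵢ)² = 459.317
MSB = 655.442/2 = 327.7210; MSW = 459.317/26 = 17.6660
F = MSB/MSW = 18.5509
df = (2, 26)
p-value (upper-tail) = 0.00001
At α=0.01: p < α → reject H₀

reject H₀: yes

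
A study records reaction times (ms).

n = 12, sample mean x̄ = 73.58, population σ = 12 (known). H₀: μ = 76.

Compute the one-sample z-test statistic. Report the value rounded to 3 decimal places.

test statistic = -0.699

SE = σ/√n = 12/√12 = 3.4641
z = (x̄−μ₀)/SE = (73.58−76)/3.4641 = -0.6986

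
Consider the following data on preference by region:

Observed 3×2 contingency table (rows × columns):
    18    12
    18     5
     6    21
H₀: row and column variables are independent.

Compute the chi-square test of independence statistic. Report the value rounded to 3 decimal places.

test statistic = 16.723

Row totals [30, 23, 27], col totals [42, 38], n=80
χ² = (18−15.75)²/15.75 + (12−14.25)²/14.25 + (18−12.07)²/12.07 + (5−10.93)²/10.93 + (6−14.18)²/14.18 + (21−12.82)²/12.82 = 16.7230
df = 2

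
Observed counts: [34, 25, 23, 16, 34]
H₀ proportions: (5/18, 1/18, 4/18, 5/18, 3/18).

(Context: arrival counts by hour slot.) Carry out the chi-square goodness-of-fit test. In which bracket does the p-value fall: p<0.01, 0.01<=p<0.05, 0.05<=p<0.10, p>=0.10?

p-value bracket: p<0.01

n = 132; E_i = n·p_i = [36.67, 7.33, 29.33, 36.67, 22.00]
χ² = (34−36.67)²/36.67 + (25−7.33)²/7.33 + (23−29.33)²/29.33 + (16−36.67)²/36.67 + (34−22.00)²/22.00 = 62.3159
df = 4
p-value (upper-tail) = 0.00000
→ bracket: p<0.01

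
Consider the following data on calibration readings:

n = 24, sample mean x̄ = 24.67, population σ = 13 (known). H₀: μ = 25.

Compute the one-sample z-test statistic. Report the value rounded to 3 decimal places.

SE = σ/√n = 13/√24 = 2.6536
z = (x̄−μ₀)/SE = (24.67−25)/2.6536 = -0.1244

test statistic = -0.124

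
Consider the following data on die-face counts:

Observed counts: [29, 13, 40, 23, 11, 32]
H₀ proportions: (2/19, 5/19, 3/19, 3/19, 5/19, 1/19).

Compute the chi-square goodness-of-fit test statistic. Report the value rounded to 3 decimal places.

n = 148; E_i = n·p_i = [15.58, 38.95, 23.37, 23.37, 38.95, 7.79]
χ² = (29−15.58)²/15.58 + (13−38.95)²/38.95 + (40−23.37)²/23.37 + (23−23.37)²/23.37 + (11−38.95)²/38.95 + (32−7.79)²/7.79 = 135.9944
df = 5

test statistic = 135.994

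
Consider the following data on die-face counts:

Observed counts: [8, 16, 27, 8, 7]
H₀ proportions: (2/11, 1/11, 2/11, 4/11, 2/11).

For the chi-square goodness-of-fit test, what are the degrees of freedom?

df = k − 1 = 5 − 1 = 4

degrees of freedom = 4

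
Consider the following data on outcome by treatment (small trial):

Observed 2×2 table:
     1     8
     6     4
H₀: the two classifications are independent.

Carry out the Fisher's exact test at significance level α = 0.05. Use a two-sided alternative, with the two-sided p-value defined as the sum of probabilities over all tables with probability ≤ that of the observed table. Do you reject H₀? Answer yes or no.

reject H₀: no

Margins: r₁=9, r₂=10, c₁=7, c₂=12, n=19
p_obs = C(9,1)·C(10,6)/C(19,7); sum pmf over tables with pmf ≤ p_obs
p-value (two-sided) = 0.05728
At α=0.05: p ≥ α → fail to reject H₀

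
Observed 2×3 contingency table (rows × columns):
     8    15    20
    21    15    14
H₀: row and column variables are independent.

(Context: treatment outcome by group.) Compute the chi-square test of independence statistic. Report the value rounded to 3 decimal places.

test statistic = 6.396

Row totals [43, 50], col totals [29, 30, 34], n=93
χ² = (8−13.41)²/13.41 + (15−13.87)²/13.87 + (20−15.72)²/15.72 + (21−15.59)²/15.59 + (15−16.13)²/16.13 + (14−18.28)²/18.28 = 6.3958
df = 2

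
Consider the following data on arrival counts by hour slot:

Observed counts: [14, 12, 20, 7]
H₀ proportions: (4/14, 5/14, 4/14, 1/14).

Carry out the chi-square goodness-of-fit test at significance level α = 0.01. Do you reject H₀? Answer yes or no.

n = 53; E_i = n·p_i = [15.14, 18.93, 15.14, 3.79]
χ² = (14−15.14)²/15.14 + (12−18.93)²/18.93 + (20−15.14)²/15.14 + (7−3.79)²/3.79 = 6.9094
df = 3
p-value (upper-tail) = 0.07484
At α=0.01: p ≥ α → fail to reject H₀

reject H₀: no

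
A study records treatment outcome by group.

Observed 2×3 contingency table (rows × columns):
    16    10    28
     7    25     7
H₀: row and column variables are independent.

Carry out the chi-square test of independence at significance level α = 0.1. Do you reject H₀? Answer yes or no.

Row totals [54, 39], col totals [23, 35, 35], n=93
χ² = (16−13.35)²/13.35 + (10−20.32)²/20.32 + (28−20.32)²/20.32 + (7−9.65)²/9.65 + (25−14.68)²/14.68 + (7−14.68)²/14.68 = 20.6686
df = 2
p-value (upper-tail) = 0.00003
At α=0.1: p < α → reject H₀

reject H₀: yes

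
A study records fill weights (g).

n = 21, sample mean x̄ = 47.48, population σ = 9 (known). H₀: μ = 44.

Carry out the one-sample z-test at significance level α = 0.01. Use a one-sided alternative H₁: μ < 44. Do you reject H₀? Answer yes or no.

reject H₀: no

SE = σ/√n = 9/√21 = 1.9640
z = (x̄−μ₀)/SE = (47.48−44)/1.9640 = 1.7719
p-value (one-sided, H₁ less) = 0.96180
At α=0.01: p ≥ α → fail to reject H₀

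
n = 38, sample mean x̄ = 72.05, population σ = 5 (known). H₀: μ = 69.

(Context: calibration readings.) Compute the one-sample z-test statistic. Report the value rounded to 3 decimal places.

test statistic = 3.760

SE = σ/√n = 5/√38 = 0.8111
z = (x̄−μ₀)/SE = (72.05−69)/0.8111 = 3.7603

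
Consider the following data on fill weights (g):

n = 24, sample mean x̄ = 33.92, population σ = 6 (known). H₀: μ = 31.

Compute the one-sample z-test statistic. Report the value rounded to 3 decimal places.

test statistic = 2.384

SE = σ/√n = 6/√24 = 1.2247
z = (x̄−μ₀)/SE = (33.92−31)/1.2247 = 2.3842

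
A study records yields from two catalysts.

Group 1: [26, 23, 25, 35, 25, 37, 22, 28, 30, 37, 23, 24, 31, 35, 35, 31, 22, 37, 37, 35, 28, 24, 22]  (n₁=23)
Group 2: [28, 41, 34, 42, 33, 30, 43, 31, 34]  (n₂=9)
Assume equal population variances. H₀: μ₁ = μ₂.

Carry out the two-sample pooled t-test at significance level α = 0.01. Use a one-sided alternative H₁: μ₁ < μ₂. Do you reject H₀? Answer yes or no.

reject H₀: yes

x̄₁=29.217, s₁=5.720, n₁=23
x̄₂=35.111, s₂=5.533, n₂=9
s_p² = [22·5.720² + 8·5.533²]/30 = 32.1601
SE = √(s_p²·(1/23+1/9)) = 2.2297
t = (29.217−35.111)/2.2297 = -2.6433
df = 30
p-value (one-sided, H₁ less) = 0.00646
At α=0.01: p < α → reject H₀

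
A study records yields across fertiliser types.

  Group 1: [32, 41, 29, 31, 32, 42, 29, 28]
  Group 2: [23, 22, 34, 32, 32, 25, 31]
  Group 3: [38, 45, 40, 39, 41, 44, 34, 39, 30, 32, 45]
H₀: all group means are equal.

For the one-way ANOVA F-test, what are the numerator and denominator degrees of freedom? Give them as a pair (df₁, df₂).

k = 3 groups, N = 26 total
df = (k−1, N−k) = (3−1, 26−3) = (2, 23)

degrees of freedom = [2, 23]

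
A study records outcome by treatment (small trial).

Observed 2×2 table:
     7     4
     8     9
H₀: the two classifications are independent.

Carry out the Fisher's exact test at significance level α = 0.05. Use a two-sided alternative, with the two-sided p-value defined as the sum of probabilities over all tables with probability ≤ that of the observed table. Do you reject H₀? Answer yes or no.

reject H₀: no

Margins: r₁=11, r₂=17, c₁=15, c₂=13, n=28
p_obs = C(11,7)·C(17,8)/C(28,15); sum pmf over tables with pmf ≤ p_obs
p-value (two-sided) = 0.46007
At α=0.05: p ≥ α → fail to reject H₀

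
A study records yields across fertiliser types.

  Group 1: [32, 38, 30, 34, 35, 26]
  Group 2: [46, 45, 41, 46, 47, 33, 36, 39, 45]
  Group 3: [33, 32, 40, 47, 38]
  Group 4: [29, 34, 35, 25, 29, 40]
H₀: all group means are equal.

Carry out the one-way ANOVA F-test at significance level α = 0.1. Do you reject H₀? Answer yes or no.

reject H₀: yes

Group means [32.50, 42.00, 38.00, 32.00], grand mean 36.731
SSB = Σnᵢ(x̄ᵢ−x̄)² = 499.615; SSW = ΣΣ(x−x̄ᵢ)² = 579.500
MSB = 499.615/3 = 166.5385; MSW = 579.500/22 = 26.3409
F = MSB/MSW = 6.3224
df = (3, 22)
p-value (upper-tail) = 0.00295
At α=0.1: p < α → reject H₀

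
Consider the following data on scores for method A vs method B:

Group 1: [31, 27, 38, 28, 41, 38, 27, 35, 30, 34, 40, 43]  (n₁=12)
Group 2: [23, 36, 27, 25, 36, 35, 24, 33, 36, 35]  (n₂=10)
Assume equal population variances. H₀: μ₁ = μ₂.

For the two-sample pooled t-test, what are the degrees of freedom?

degrees of freedom = 20

df = n₁ + n₂ − 2 = 12 + 10 − 2 = 20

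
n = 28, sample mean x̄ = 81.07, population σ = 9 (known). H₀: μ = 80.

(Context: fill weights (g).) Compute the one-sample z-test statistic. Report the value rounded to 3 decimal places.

test statistic = 0.629

SE = σ/√n = 9/√28 = 1.7008
z = (x̄−μ₀)/SE = (81.07−80)/1.7008 = 0.6291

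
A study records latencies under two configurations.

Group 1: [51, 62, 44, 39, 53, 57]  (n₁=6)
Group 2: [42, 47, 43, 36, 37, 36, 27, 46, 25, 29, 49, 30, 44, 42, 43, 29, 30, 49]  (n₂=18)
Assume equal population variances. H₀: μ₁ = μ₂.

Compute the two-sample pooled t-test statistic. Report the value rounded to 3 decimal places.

test statistic = 3.399

x̄₁=51.000, s₁=8.414, n₁=6
x̄₂=38.000, s₂=8.022, n₂=18
s_p² = [5·8.414² + 17·8.022²]/22 = 65.8182
SE = √(s_p²·(1/6+1/18)) = 3.8244
t = (51.000−38.000)/3.8244 = 3.3992
df = 22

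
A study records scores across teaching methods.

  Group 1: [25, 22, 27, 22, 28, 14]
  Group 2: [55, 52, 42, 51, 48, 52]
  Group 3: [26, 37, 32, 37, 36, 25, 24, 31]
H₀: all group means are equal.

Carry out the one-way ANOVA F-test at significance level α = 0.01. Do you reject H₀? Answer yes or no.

Group means [23.00, 50.00, 31.00], grand mean 34.300
SSB = Σnᵢ(x̄ᵢ−x̄)² = 2332.200; SSW = ΣΣ(x−x̄ᵢ)² = 438.000
MSB = 2332.200/2 = 1166.1000; MSW = 438.000/17 = 25.7647
F = MSB/MSW = 45.2596
df = (2, 17)
p-value (upper-tail) = 0.00000
At α=0.01: p < α → reject H₀

reject H₀: yes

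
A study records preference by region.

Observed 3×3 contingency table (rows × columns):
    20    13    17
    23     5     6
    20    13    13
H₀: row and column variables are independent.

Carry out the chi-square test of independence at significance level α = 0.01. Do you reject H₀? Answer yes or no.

reject H₀: no

Row totals [50, 34, 46], col totals [63, 31, 36], n=130
χ² = (20−24.23)²/24.23 + (13−11.92)²/11.92 + (17−13.85)²/13.85 + (23−16.48)²/16.48 + (5−8.11)²/8.11 + (6−9.42)²/9.42 + (20−22.29)²/22.29 + (13−10.97)²/10.97 + (13−12.74)²/12.74 = 7.1839
df = 4
p-value (upper-tail) = 0.12648
At α=0.01: p ≥ α → fail to reject H₀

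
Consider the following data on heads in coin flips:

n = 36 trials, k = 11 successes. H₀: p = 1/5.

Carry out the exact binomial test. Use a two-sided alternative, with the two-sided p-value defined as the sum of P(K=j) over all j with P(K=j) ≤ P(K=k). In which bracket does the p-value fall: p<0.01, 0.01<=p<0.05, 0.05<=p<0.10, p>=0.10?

p-value bracket: p>=0.10

Exact binomial: n=36, k=11, p₀=1/5=0.2000
P(X=j) = C(n,j)·p₀^j·(1−p₀)^(n−j); p = Σ P(X=j) over j with P(X=j) ≤ P(X=11)
p-value (two-sided) = 0.14114
→ bracket: p>=0.10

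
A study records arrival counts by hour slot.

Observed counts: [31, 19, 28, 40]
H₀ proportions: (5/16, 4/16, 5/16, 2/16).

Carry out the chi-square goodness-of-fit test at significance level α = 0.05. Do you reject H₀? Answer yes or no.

reject H₀: yes

n = 118; E_i = n·p_i = [36.88, 29.50, 36.88, 14.75]
χ² = (31−36.88)²/36.88 + (19−29.50)²/29.50 + (28−36.88)²/36.88 + (40−14.75)²/14.75 = 50.0339
df = 3
p-value (upper-tail) = 0.00000
At α=0.05: p < α → reject H₀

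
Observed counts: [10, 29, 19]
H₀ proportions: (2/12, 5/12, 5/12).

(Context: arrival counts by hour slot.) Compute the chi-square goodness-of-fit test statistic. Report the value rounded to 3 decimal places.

test statistic = 2.083

n = 58; E_i = n·p_i = [9.67, 24.17, 24.17]
χ² = (10−9.67)²/9.67 + (29−24.17)²/24.17 + (19−24.17)²/24.17 = 2.0828
df = 2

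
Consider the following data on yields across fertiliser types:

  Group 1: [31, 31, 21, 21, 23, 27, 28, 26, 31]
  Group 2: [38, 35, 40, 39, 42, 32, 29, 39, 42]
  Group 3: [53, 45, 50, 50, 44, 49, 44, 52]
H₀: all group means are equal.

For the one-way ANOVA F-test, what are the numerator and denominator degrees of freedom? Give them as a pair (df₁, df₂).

k = 3 groups, N = 26 total
df = (k−1, N−k) = (3−1, 26−3) = (2, 23)

degrees of freedom = [2, 23]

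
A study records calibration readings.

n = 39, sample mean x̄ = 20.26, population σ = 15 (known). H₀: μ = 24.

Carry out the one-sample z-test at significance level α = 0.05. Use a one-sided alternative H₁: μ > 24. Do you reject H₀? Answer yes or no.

SE = σ/√n = 15/√39 = 2.4019
z = (x̄−μ₀)/SE = (20.26−24)/2.4019 = -1.5571
p-value (one-sided, H₁ greater) = 0.94027
At α=0.05: p ≥ α → fail to reject H₀

reject H₀: no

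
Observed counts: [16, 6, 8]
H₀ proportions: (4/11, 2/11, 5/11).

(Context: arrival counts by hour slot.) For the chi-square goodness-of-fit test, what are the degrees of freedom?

degrees of freedom = 2

df = k − 1 = 3 − 1 = 2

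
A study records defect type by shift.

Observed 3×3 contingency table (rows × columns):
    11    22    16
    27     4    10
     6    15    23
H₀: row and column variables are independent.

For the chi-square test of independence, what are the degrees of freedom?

df = (r−1)(c−1) = (3−1)·(3−1) = 4

degrees of freedom = 4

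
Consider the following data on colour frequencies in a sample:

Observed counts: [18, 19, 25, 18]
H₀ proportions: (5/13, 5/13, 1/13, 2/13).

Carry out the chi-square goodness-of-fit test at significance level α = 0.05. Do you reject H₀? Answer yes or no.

n = 80; E_i = n·p_i = [30.77, 30.77, 6.15, 12.31]
χ² = (18−30.77)²/30.77 + (19−30.77)²/30.77 + (25−6.15)²/6.15 + (18−12.31)²/12.31 = 70.1500
df = 3
p-value (upper-tail) = 0.00000
At α=0.05: p < α → reject H₀

reject H₀: yes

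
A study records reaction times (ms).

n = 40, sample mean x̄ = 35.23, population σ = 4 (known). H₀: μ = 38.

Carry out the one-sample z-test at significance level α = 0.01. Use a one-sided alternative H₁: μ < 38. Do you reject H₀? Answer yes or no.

SE = σ/√n = 4/√40 = 0.6325
z = (x̄−μ₀)/SE = (35.23−38)/0.6325 = -4.3798
p-value (one-sided, H₁ less) = 0.00001
At α=0.01: p < α → reject H₀

reject H₀: yes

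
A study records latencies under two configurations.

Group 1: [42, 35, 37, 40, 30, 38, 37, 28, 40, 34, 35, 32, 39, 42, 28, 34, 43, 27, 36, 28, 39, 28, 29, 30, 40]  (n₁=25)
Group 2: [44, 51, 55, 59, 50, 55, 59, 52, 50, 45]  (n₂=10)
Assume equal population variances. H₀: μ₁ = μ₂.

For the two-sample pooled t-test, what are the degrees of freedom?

degrees of freedom = 33

df = n₁ + n₂ − 2 = 25 + 10 − 2 = 33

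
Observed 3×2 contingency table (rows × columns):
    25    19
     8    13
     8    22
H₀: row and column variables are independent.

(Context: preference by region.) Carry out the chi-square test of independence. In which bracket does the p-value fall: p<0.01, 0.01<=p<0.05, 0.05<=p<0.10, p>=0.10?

p-value bracket: 0.01<=p<0.05

Row totals [44, 21, 30], col totals [41, 54], n=95
χ² = (25−18.99)²/18.99 + (19−25.01)²/25.01 + (8−9.06)²/9.06 + (13−11.94)²/11.94 + (8−12.95)²/12.95 + (22−17.05)²/17.05 = 6.8921
df = 2
p-value (upper-tail) = 0.03187
→ bracket: 0.01<=p<0.05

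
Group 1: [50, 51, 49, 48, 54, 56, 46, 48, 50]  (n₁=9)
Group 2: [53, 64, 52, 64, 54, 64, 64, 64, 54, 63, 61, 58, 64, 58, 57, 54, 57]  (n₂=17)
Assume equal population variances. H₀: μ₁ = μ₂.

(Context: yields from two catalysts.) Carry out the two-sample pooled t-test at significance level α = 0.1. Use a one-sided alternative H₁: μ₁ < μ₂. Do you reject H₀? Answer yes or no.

x̄₁=50.222, s₁=3.114, n₁=9
x̄₂=59.118, s₂=4.608, n₂=17
s_p² = [8·3.114² + 16·4.608²]/24 = 17.3883
SE = √(s_p²·(1/9+1/17)) = 1.7190
t = (50.222−59.118)/1.7190 = -5.1748
df = 24
p-value (one-sided, H₁ less) = 0.00001
At α=0.1: p < α → reject H₀

reject H₀: yes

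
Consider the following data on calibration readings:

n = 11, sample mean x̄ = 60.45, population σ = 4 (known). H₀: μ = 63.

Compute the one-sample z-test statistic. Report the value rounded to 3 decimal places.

test statistic = -2.114

SE = σ/√n = 4/√11 = 1.2060
z = (x̄−μ₀)/SE = (60.45−63)/1.2060 = -2.1143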